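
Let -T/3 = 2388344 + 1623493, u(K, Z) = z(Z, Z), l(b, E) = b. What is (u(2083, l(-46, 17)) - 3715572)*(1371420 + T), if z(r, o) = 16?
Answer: 39623027299596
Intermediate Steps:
u(K, Z) = 16
T = -12035511 (T = -3*(2388344 + 1623493) = -3*4011837 = -12035511)
(u(2083, l(-46, 17)) - 3715572)*(1371420 + T) = (16 - 3715572)*(1371420 - 12035511) = -3715556*(-10664091) = 39623027299596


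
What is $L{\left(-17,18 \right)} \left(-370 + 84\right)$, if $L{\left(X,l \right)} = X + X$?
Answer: $9724$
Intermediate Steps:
$L{\left(X,l \right)} = 2 X$
$L{\left(-17,18 \right)} \left(-370 + 84\right) = 2 \left(-17\right) \left(-370 + 84\right) = \left(-34\right) \left(-286\right) = 9724$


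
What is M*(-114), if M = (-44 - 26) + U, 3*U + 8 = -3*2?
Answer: 8512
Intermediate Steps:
U = -14/3 (U = -8/3 + (-3*2)/3 = -8/3 + (⅓)*(-6) = -8/3 - 2 = -14/3 ≈ -4.6667)
M = -224/3 (M = (-44 - 26) - 14/3 = -70 - 14/3 = -224/3 ≈ -74.667)
M*(-114) = -224/3*(-114) = 8512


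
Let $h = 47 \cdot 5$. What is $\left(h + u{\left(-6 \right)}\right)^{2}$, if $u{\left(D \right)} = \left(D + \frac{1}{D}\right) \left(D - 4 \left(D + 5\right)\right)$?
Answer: $\frac{550564}{9} \approx 61174.0$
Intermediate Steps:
$h = 235$
$u{\left(D \right)} = \left(-20 - 3 D\right) \left(D + \frac{1}{D}\right)$ ($u{\left(D \right)} = \left(D + \frac{1}{D}\right) \left(D - 4 \left(5 + D\right)\right) = \left(D + \frac{1}{D}\right) \left(D - \left(20 + 4 D\right)\right) = \left(D + \frac{1}{D}\right) \left(-20 - 3 D\right) = \left(-20 - 3 D\right) \left(D + \frac{1}{D}\right)$)
$\left(h + u{\left(-6 \right)}\right)^{2} = \left(235 - \left(-117 + 108 - \frac{10}{3}\right)\right)^{2} = \left(235 - - \frac{37}{3}\right)^{2} = \left(235 + \left(-3 + 120 + \frac{10}{3} - 108\right)\right)^{2} = \left(235 + \frac{37}{3}\right)^{2} = \left(\frac{742}{3}\right)^{2} = \frac{550564}{9}$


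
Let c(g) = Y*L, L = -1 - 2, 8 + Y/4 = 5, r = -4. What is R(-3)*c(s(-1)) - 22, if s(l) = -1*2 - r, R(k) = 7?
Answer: 230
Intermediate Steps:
Y = -12 (Y = -32 + 4*5 = -32 + 20 = -12)
L = -3
s(l) = 2 (s(l) = -1*2 - 1*(-4) = -2 + 4 = 2)
c(g) = 36 (c(g) = -12*(-3) = 36)
R(-3)*c(s(-1)) - 22 = 7*36 - 22 = 252 - 22 = 230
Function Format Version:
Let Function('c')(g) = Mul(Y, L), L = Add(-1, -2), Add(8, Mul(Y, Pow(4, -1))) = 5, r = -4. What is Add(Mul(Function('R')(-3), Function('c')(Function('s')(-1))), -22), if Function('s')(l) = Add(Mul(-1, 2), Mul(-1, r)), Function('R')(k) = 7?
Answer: 230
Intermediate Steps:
Y = -12 (Y = Add(-32, Mul(4, 5)) = Add(-32, 20) = -12)
L = -3
Function('s')(l) = 2 (Function('s')(l) = Add(Mul(-1, 2), Mul(-1, -4)) = Add(-2, 4) = 2)
Function('c')(g) = 36 (Function('c')(g) = Mul(-12, -3) = 36)
Add(Mul(Function('R')(-3), Function('c')(Function('s')(-1))), -22) = Add(Mul(7, 36), -22) = Add(252, -22) = 230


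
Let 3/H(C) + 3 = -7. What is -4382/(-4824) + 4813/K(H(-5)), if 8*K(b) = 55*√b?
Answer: 2191/2412 - 38504*I*√30/165 ≈ 0.90837 - 1278.2*I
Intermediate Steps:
H(C) = -3/10 (H(C) = 3/(-3 - 7) = 3/(-10) = 3*(-⅒) = -3/10)
K(b) = 55*√b/8 (K(b) = (55*√b)/8 = 55*√b/8)
-4382/(-4824) + 4813/K(H(-5)) = -4382/(-4824) + 4813/((55*√(-3/10)/8)) = -4382*(-1/4824) + 4813/((55*(I*√30/10)/8)) = 2191/2412 + 4813/((11*I*√30/16)) = 2191/2412 + 4813*(-8*I*√30/165) = 2191/2412 - 38504*I*√30/165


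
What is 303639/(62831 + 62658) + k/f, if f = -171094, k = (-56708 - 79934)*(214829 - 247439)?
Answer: -518658566463/19916897 ≈ -26041.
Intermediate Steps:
k = 4455895620 (k = -136642*(-32610) = 4455895620)
303639/(62831 + 62658) + k/f = 303639/(62831 + 62658) + 4455895620/(-171094) = 303639/125489 + 4455895620*(-1/171094) = 303639*(1/125489) - 202540710/7777 = 43377/17927 - 202540710/7777 = -518658566463/19916897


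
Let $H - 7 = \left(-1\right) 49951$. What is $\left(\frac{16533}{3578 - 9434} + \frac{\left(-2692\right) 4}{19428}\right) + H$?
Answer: $- \frac{473544293327}{9480864} \approx -49947.0$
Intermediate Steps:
$H = -49944$ ($H = 7 - 49951 = -49944$)
$\left(\frac{16533}{3578 - 9434} + \frac{\left(-2692\right) 4}{19428}\right) + H = \left(\frac{16533}{3578 - 9434} + \frac{\left(-2692\right) 4}{19428}\right) - 49944 = \left(\frac{16533}{3578 - 9434} - \frac{2692}{4857}\right) - 49944 = \left(\frac{16533}{-5856} - \frac{2692}{4857}\right) - 49944 = \left(16533 \left(- \frac{1}{5856}\right) - \frac{2692}{4857}\right) - 49944 = \left(- \frac{5511}{1952} - \frac{2692}{4857}\right) - 49944 = - \frac{32021711}{9480864} - 49944 = - \frac{473544293327}{9480864}$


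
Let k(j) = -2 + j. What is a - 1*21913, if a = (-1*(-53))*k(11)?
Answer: -21436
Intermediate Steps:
a = 477 (a = (-1*(-53))*(-2 + 11) = 53*9 = 477)
a - 1*21913 = 477 - 1*21913 = 477 - 21913 = -21436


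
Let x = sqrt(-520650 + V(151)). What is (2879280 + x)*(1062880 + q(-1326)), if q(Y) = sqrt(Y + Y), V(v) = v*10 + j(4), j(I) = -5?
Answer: 2*(531440 + I*sqrt(663))*(2879280 + I*sqrt(519145)) ≈ 3.0603e+12 + 9.141e+8*I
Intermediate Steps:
V(v) = -5 + 10*v (V(v) = v*10 - 5 = 10*v - 5 = -5 + 10*v)
q(Y) = sqrt(2)*sqrt(Y) (q(Y) = sqrt(2*Y) = sqrt(2)*sqrt(Y))
x = I*sqrt(519145) (x = sqrt(-520650 + (-5 + 10*151)) = sqrt(-520650 + (-5 + 1510)) = sqrt(-520650 + 1505) = sqrt(-519145) = I*sqrt(519145) ≈ 720.52*I)
(2879280 + x)*(1062880 + q(-1326)) = (2879280 + I*sqrt(519145))*(1062880 + sqrt(2)*sqrt(-1326)) = (2879280 + I*sqrt(519145))*(1062880 + sqrt(2)*(I*sqrt(1326))) = (2879280 + I*sqrt(519145))*(1062880 + 2*I*sqrt(663)) = (1062880 + 2*I*sqrt(663))*(2879280 + I*sqrt(519145))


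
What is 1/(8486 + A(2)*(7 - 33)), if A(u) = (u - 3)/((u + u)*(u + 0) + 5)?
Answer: 1/8488 ≈ 0.00011781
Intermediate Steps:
A(u) = (-3 + u)/(5 + 2*u²) (A(u) = (-3 + u)/((2*u)*u + 5) = (-3 + u)/(2*u² + 5) = (-3 + u)/(5 + 2*u²))
1/(8486 + A(2)*(7 - 33)) = 1/(8486 + ((-3 + 2)/(5 + 2*2²))*(7 - 33)) = 1/(8486 + (-1/(5 + 2*4))*(-26)) = 1/(8486 + (-1/(5 + 8))*(-26)) = 1/(8486 + (-1/13)*(-26)) = 1/(8486 + ((1/13)*(-1))*(-26)) = 1/(8486 - 1/13*(-26)) = 1/(8486 + 2) = 1/8488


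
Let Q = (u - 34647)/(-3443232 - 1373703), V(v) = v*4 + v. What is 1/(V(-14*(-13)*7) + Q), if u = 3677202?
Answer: 321129/2045348893 ≈ 0.00015700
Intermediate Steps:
V(v) = 5*v (V(v) = 4*v + v = 5*v)
Q = -242837/321129 (Q = (3677202 - 34647)/(-3443232 - 1373703) = 3642555/(-4816935) = 3642555*(-1/4816935) = -242837/321129 ≈ -0.75620)
1/(V(-14*(-13)*7) + Q) = 1/(5*(-14*(-13)*7) - 242837/321129) = 1/(5*(182*7) - 242837/321129) = 1/(5*1274 - 242837/321129) = 1/(6370 - 242837/321129) = 1/(2045348893/321129) = 321129/2045348893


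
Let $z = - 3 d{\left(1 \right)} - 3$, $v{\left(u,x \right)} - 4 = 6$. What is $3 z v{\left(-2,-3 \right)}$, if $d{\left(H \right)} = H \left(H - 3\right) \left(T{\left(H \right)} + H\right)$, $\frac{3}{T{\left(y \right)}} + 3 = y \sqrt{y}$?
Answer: $-180$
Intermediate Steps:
$T{\left(y \right)} = \frac{3}{-3 + y^{\frac{3}{2}}}$ ($T{\left(y \right)} = \frac{3}{-3 + y \sqrt{y}} = \frac{3}{-3 + y^{\frac{3}{2}}}$)
$d{\left(H \right)} = H \left(-3 + H\right) \left(H + \frac{3}{-3 + H^{\frac{3}{2}}}\right)$ ($d{\left(H \right)} = H \left(H - 3\right) \left(\frac{3}{-3 + H^{\frac{3}{2}}} + H\right) = H \left(-3 + H\right) \left(H + \frac{3}{-3 + H^{\frac{3}{2}}}\right)$)
$v{\left(u,x \right)} = 10$ ($v{\left(u,x \right)} = 4 + 6 = 10$)
$z = -6$ ($z = - 3 \cdot 1 \frac{1}{-3 + 1^{\frac{3}{2}}} \left(-9 + 3 \cdot 1 + 1 \left(-3 + 1\right) \left(-3 + 1^{\frac{3}{2}}\right)\right) - 3 = - 3 \cdot 1 \frac{1}{-3 + 1} \left(-9 + 3 + 1 \left(-2\right) \left(-3 + 1\right)\right) - 3 = - 3 \cdot 1 \frac{1}{-2} \left(-9 + 3 + 1 \left(-2\right) \left(-2\right)\right) - 3 = - 3 \cdot 1 \left(- \frac{1}{2}\right) \left(-9 + 3 + 4\right) - 3 = - 3 \cdot 1 \left(- \frac{1}{2}\right) \left(-2\right) - 3 = \left(-3\right) 1 - 3 = -3 - 3 = -6$)
$3 z v{\left(-2,-3 \right)} = 3 \left(-6\right) 10 = \left(-18\right) 10 = -180$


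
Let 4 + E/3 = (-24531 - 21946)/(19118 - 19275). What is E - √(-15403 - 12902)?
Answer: 137547/157 - 3*I*√3145 ≈ 876.1 - 168.24*I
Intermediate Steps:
E = 137547/157 (E = -12 + 3*((-24531 - 21946)/(19118 - 19275)) = -12 + 3*(-46477/(-157)) = -12 + 3*(-46477*(-1/157)) = -12 + 3*(46477/157) = -12 + 139431/157 = 137547/157 ≈ 876.10)
E - √(-15403 - 12902) = 137547/157 - √(-15403 - 12902) = 137547/157 - √(-28305) = 137547/157 - 3*I*√3145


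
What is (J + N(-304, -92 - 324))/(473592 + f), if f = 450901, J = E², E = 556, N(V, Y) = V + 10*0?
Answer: 308832/924493 ≈ 0.33406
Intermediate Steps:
N(V, Y) = V (N(V, Y) = V + 0 = V)
J = 309136 (J = 556² = 309136)
(J + N(-304, -92 - 324))/(473592 + f) = (309136 - 304)/(473592 + 450901) = 308832/924493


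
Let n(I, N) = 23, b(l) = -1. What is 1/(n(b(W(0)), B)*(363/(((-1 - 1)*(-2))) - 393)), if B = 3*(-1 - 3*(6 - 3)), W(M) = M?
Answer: -4/27807 ≈ -0.00014385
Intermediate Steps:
B = -30 (B = 3*(-1 - 3*3) = 3*(-1 - 9) = 3*(-10) = -30)
1/(n(b(W(0)), B)*(363/(((-1 - 1)*(-2))) - 393)) = 1/(23*(363/(((-1 - 1)*(-2))) - 393)) = 1/(23*(363/((-2*(-2))) - 393)) = 1/(23*(363/4 - 393)) = 1/(23*(-1209/4)) = 1/(-27807/4) = -4/27807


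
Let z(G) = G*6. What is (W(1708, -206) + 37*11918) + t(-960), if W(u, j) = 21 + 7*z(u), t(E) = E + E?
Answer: 510803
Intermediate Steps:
z(G) = 6*G
t(E) = 2*E
W(u, j) = 21 + 42*u (W(u, j) = 21 + 7*(6*u) = 21 + 42*u)
(W(1708, -206) + 37*11918) + t(-960) = ((21 + 42*1708) + 37*11918) + 2*(-960) = ((21 + 71736) + 440966) - 1920 = (71757 + 440966) - 1920 = 512723 - 1920 = 510803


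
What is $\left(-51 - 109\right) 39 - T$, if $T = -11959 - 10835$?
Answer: $16554$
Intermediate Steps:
$T = -22794$ ($T = -11959 - 10835 = -22794$)
$\left(-51 - 109\right) 39 - T = \left(-51 - 109\right) 39 - -22794 = \left(-160\right) 39 + 22794 = -6240 + 22794 = 16554$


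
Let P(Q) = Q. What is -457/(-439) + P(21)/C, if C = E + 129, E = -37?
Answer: 51263/40388 ≈ 1.2693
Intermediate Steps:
C = 92 (C = -37 + 129 = 92)
-457/(-439) + P(21)/C = -457/(-439) + 21/92 = -457*(-1/439) + 21*(1/92) = 457/439 + 21/92 = 51263/40388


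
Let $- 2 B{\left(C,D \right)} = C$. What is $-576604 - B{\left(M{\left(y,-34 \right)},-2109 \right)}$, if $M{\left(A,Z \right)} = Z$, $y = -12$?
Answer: $-576621$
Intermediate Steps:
$B{\left(C,D \right)} = - \frac{C}{2}$
$-576604 - B{\left(M{\left(y,-34 \right)},-2109 \right)} = -576604 - \left(- \frac{1}{2}\right) \left(-34\right) = -576604 - 17 = -576621$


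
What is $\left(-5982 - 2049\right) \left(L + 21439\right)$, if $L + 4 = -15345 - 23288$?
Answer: $138117138$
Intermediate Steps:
$L = -38637$ ($L = -4 - 38633 = -38637$)
$\left(-5982 - 2049\right) \left(L + 21439\right) = \left(-5982 - 2049\right) \left(-38637 + 21439\right) = \left(-8031\right) \left(-17198\right) = 138117138$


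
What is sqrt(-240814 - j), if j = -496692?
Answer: 7*sqrt(5222) ≈ 505.84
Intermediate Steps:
sqrt(-240814 - j) = sqrt(-240814 - 1*(-496692)) = sqrt(-240814 + 496692) = sqrt(255878) = 7*sqrt(5222)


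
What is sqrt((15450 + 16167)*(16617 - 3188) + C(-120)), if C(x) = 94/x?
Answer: sqrt(382126222995)/30 ≈ 20605.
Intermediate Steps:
sqrt((15450 + 16167)*(16617 - 3188) + C(-120)) = sqrt((15450 + 16167)*(16617 - 3188) + 94/(-120)) = sqrt(31617*13429 + 94*(-1/120)) = sqrt(424584693 - 47/60) = sqrt(25475081533/60) = sqrt(382126222995)/30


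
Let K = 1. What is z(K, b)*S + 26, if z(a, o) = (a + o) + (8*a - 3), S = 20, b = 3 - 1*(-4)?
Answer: 286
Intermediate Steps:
b = 7 (b = 3 + 4 = 7)
z(a, o) = -3 + o + 9*a (z(a, o) = (a + o) + (-3 + 8*a) = -3 + o + 9*a)
z(K, b)*S + 26 = (-3 + 7 + 9*1)*20 + 26 = (-3 + 7 + 9)*20 + 26 = 13*20 + 26 = 260 + 26 = 286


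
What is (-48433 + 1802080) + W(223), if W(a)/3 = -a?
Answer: 1752978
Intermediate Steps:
W(a) = -3*a (W(a) = 3*(-a) = -3*a)
(-48433 + 1802080) + W(223) = (-48433 + 1802080) - 3*223 = 1753647 - 669 = 1752978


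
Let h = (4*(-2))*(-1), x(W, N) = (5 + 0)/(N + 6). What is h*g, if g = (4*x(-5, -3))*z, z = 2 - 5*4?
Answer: -960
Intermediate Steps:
x(W, N) = 5/(6 + N)
z = -18 (z = 2 - 20 = -18)
h = 8 (h = -8*(-1) = 8)
g = -120 (g = (4*(5/(6 - 3)))*(-18) = (4*(5/3))*(-18) = (20/3)*(-18) = -120)
h*g = 8*(-120) = -960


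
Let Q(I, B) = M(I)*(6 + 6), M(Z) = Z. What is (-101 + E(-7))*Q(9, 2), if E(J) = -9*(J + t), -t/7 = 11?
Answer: 70740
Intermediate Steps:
t = -77 (t = -7*11 = -77)
Q(I, B) = 12*I (Q(I, B) = I*(6 + 6) = I*12 = 12*I)
E(J) = 693 - 9*J (E(J) = -9*(J - 77) = -9*(-77 + J) = 693 - 9*J)
(-101 + E(-7))*Q(9, 2) = (-101 + (693 - 9*(-7)))*(12*9) = (-101 + (693 + 63))*108 = (-101 + 756)*108 = 655*108 = 70740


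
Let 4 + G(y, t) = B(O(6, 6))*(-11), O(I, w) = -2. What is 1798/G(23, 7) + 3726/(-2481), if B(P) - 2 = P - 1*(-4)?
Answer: -773281/19848 ≈ -38.960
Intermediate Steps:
B(P) = 6 + P (B(P) = 2 + (P - 1*(-4)) = 2 + (P + 4) = 2 + (4 + P) = 6 + P)
G(y, t) = -48 (G(y, t) = -4 + (6 - 2)*(-11) = -4 + 4*(-11) = -4 - 44 = -48)
1798/G(23, 7) + 3726/(-2481) = 1798/(-48) + 3726/(-2481) = 1798*(-1/48) + 3726*(-1/2481) = -899/24 - 1242/827 = -773281/19848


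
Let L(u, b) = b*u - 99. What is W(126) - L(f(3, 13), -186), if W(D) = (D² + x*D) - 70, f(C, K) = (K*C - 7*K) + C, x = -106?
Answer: -6565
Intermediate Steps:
f(C, K) = C - 7*K + C*K (f(C, K) = (C*K - 7*K) + C = (-7*K + C*K) + C = C - 7*K + C*K)
L(u, b) = -99 + b*u
W(D) = -70 + D² - 106*D (W(D) = (D² - 106*D) - 70 = -70 + D² - 106*D)
W(126) - L(f(3, 13), -186) = (-70 + 126² - 106*126) - (-99 - 186*(3 - 7*13 + 3*13)) = (-70 + 15876 - 13356) - (-99 - 186*(3 - 91 + 39)) = 2450 - (-99 - 186*(-49)) = 2450 - (-99 + 9114) = 2450 - 1*9015 = 2450 - 9015 = -6565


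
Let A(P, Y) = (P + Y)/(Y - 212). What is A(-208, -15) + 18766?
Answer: 4260105/227 ≈ 18767.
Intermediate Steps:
A(P, Y) = (P + Y)/(-212 + Y)
A(-208, -15) + 18766 = (-208 - 15)/(-212 - 15) + 18766 = -223/(-227) + 18766 = -1/227*(-223) + 18766 = 223/227 + 18766 = 4260105/227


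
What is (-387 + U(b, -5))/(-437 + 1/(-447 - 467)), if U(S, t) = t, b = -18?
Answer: 358288/399419 ≈ 0.89702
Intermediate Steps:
(-387 + U(b, -5))/(-437 + 1/(-447 - 467)) = (-387 - 5)/(-437 + 1/(-447 - 467)) = -392/(-437 + 1/(-914)) = -392/(-437 - 1/914) = -392/(-399419/914) = -392*(-914/399419) = 358288/399419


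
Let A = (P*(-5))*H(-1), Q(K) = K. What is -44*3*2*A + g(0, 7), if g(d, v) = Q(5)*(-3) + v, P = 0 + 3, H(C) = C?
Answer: -3968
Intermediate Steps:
P = 3
A = 15 (A = (3*(-5))*(-1) = -15*(-1) = 15)
g(d, v) = -15 + v (g(d, v) = 5*(-3) + v = -15 + v)
-44*3*2*A + g(0, 7) = -44*3*2*15 + (-15 + 7) = -264*15 - 8 = -44*90 - 8 = -3960 - 8 = -3968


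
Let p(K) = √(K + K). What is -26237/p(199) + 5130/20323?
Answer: 5130/20323 - 26237*√398/398 ≈ -1314.9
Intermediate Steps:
p(K) = √2*√K (p(K) = √(2*K) = √2*√K)
-26237/p(199) + 5130/20323 = -26237*√398/398 + 5130/20323 = 5130/20323 - 26237*√398/398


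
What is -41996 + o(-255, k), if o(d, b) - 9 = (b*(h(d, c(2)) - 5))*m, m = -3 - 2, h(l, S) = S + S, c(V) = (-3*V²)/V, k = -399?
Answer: -75902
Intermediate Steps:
c(V) = -3*V
h(l, S) = 2*S
m = -5
o(d, b) = 9 + 85*b (o(d, b) = 9 + (b*(2*(-3*2) - 5))*(-5) = 9 + (b*(2*(-6) - 5))*(-5) = 9 + (b*(-12 - 5))*(-5) = 9 + (b*(-17))*(-5) = 9 - 17*b*(-5) = 9 + 85*b)
-41996 + o(-255, k) = -41996 + (9 + 85*(-399)) = -41996 + (9 - 33915) = -41996 - 33906 = -75902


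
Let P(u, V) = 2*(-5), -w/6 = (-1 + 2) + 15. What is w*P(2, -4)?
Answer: 960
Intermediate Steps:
w = -96 (w = -6*((-1 + 2) + 15) = -6*(1 + 15) = -6*16 = -96)
P(u, V) = -10
w*P(2, -4) = -96*(-10) = 960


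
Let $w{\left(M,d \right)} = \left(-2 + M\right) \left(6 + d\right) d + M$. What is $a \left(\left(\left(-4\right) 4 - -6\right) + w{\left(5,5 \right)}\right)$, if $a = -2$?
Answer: $-320$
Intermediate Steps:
$w{\left(M,d \right)} = M + d \left(-2 + M\right) \left(6 + d\right)$ ($w{\left(M,d \right)} = d \left(-2 + M\right) \left(6 + d\right) + M = M + d \left(-2 + M\right) \left(6 + d\right)$)
$a \left(\left(\left(-4\right) 4 - -6\right) + w{\left(5,5 \right)}\right) = - 2 \left(\left(\left(-4\right) 4 - -6\right) + \left(5 - 60 - 2 \cdot 5^{2} + 5 \cdot 5^{2} + 6 \cdot 5 \cdot 5\right)\right) = - 2 \left(\left(-16 + 6\right) + \left(5 - 60 - 50 + 5 \cdot 25 + 150\right)\right) = - 2 \left(-10 + \left(5 - 60 - 50 + 125 + 150\right)\right) = - 2 \left(-10 + 170\right) = \left(-2\right) 160 = -320$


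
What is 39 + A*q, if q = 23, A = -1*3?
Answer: -30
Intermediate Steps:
A = -3
39 + A*q = 39 - 3*23 = 39 - 69 = -30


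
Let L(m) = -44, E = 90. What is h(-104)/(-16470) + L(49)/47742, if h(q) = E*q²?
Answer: -86064254/1456131 ≈ -59.105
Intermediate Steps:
h(q) = 90*q²
h(-104)/(-16470) + L(49)/47742 = (90*(-104)²)/(-16470) - 44/47742 = (90*10816)*(-1/16470) - 44*1/47742 = 973440*(-1/16470) - 22/23871 = -10816/183 - 22/23871 = -86064254/1456131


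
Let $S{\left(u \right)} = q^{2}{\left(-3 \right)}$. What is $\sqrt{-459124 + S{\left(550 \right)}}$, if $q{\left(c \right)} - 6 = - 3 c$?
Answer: $i \sqrt{458899} \approx 677.42 i$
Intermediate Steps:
$q{\left(c \right)} = 6 - 3 c$
$S{\left(u \right)} = 225$ ($S{\left(u \right)} = \left(6 - -9\right)^{2} = \left(6 + 9\right)^{2} = 15^{2} = 225$)
$\sqrt{-459124 + S{\left(550 \right)}} = \sqrt{-459124 + 225} = \sqrt{-458899} = i \sqrt{458899}$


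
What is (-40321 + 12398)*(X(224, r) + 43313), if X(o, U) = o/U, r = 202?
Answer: -122155446175/101 ≈ -1.2095e+9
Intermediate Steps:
(-40321 + 12398)*(X(224, r) + 43313) = (-40321 + 12398)*(224/202 + 43313) = -27923*(224*(1/202) + 43313) = -27923*(112/101 + 43313) = -27923*4374725/101 = -122155446175/101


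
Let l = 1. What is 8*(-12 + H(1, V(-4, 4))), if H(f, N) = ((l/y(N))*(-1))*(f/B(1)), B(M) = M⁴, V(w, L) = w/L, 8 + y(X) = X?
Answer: -856/9 ≈ -95.111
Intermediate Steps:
y(X) = -8 + X
H(f, N) = -f/(-8 + N) (H(f, N) = ((1/(-8 + N))*(-1))*(f/(1⁴)) = (-1/(-8 + N))*(f/1) = (-1/(-8 + N))*(f*1) = (-1/(-8 + N))*f = -f/(-8 + N))
8*(-12 + H(1, V(-4, 4))) = 8*(-12 - 1*1/(-8 - 4/4)) = 8*(-12 - 1*1/(-8 - 4*¼)) = 8*(-12 - 1*1/(-8 - 1)) = 8*(-12 - 1*1/(-9)) = 8*(-12 - 1*1*(-⅑)) = 8*(-12 + ⅑) = 8*(-107/9) = -856/9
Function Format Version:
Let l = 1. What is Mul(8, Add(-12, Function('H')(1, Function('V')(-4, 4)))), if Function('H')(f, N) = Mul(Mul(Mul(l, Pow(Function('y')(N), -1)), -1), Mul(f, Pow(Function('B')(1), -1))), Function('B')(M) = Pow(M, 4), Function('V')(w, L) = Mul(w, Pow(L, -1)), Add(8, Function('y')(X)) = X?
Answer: Rational(-856, 9) ≈ -95.111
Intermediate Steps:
Function('y')(X) = Add(-8, X)
Function('H')(f, N) = Mul(-1, f, Pow(Add(-8, N), -1)) (Function('H')(f, N) = Mul(Mul(Mul(1, Pow(Add(-8, N), -1)), -1), Mul(f, Pow(Pow(1, 4), -1))) = Mul(Mul(Pow(Add(-8, N), -1), -1), Mul(f, Pow(1, -1))) = Mul(Mul(-1, Pow(Add(-8, N), -1)), Mul(f, 1)) = Mul(Mul(-1, Pow(Add(-8, N), -1)), f) = Mul(-1, f, Pow(Add(-8, N), -1)))
Mul(8, Add(-12, Function('H')(1, Function('V')(-4, 4)))) = Mul(8, Add(-12, Mul(-1, 1, Pow(Add(-8, Mul(-4, Pow(4, -1))), -1)))) = Mul(8, Add(-12, Mul(-1, 1, Pow(Add(-8, Mul(-4, Rational(1, 4))), -1)))) = Mul(8, Add(-12, Mul(-1, 1, Pow(Add(-8, -1), -1)))) = Mul(8, Add(-12, Mul(-1, 1, Pow(-9, -1)))) = Mul(8, Add(-12, Mul(-1, 1, Rational(-1, 9)))) = Mul(8, Add(-12, Rational(1, 9))) = Mul(8, Rational(-107, 9)) = Rational(-856, 9)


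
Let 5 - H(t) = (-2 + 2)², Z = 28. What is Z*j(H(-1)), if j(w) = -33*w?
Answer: -4620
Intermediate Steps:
H(t) = 5 (H(t) = 5 - (-2 + 2)² = 5 - 1*0² = 5 - 1*0 = 5 + 0 = 5)
Z*j(H(-1)) = 28*(-33*5) = 28*(-165) = -4620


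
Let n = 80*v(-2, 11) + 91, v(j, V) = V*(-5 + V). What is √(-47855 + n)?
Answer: 2*I*√10621 ≈ 206.12*I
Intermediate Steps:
n = 5371 (n = 80*(11*(-5 + 11)) + 91 = 80*(11*6) + 91 = 80*66 + 91 = 5280 + 91 = 5371)
√(-47855 + n) = √(-47855 + 5371) = √(-42484) = 2*I*√10621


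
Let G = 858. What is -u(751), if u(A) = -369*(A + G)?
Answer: 593721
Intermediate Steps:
u(A) = -316602 - 369*A (u(A) = -369*(A + 858) = -369*(858 + A) = -316602 - 369*A)
-u(751) = -(-316602 - 369*751) = -(-316602 - 277119) = -1*(-593721) = 593721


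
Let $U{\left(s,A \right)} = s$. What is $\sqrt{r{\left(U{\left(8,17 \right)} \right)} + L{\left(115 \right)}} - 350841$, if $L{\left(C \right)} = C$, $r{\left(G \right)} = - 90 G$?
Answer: $-350841 + 11 i \sqrt{5} \approx -3.5084 \cdot 10^{5} + 24.597 i$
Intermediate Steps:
$\sqrt{r{\left(U{\left(8,17 \right)} \right)} + L{\left(115 \right)}} - 350841 = \sqrt{\left(-90\right) 8 + 115} - 350841 = \sqrt{-720 + 115} - 350841 = \sqrt{-605} - 350841 = 11 i \sqrt{5} - 350841 = -350841 + 11 i \sqrt{5}$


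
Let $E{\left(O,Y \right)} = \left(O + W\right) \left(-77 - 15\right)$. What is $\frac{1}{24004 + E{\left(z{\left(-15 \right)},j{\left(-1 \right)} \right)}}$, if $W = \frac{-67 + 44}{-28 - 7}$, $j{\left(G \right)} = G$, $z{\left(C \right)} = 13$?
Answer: $\frac{35}{796164} \approx 4.3961 \cdot 10^{-5}$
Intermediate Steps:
$W = \frac{23}{35}$ ($W = - \frac{23}{-35} = \left(-23\right) \left(- \frac{1}{35}\right) = \frac{23}{35} \approx 0.65714$)
$E{\left(O,Y \right)} = - \frac{2116}{35} - 92 O$ ($E{\left(O,Y \right)} = \left(O + \frac{23}{35}\right) \left(-77 - 15\right) = \left(\frac{23}{35} + O\right) \left(-92\right) = - \frac{2116}{35} - 92 O$)
$\frac{1}{24004 + E{\left(z{\left(-15 \right)},j{\left(-1 \right)} \right)}} = \frac{1}{24004 - \frac{43976}{35}} = \frac{1}{\frac{796164}{35}} = \frac{35}{796164}$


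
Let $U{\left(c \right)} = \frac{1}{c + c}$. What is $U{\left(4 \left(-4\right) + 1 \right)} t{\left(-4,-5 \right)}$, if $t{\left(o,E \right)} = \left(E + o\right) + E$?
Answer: $\frac{7}{15} \approx 0.46667$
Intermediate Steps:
$t{\left(o,E \right)} = o + 2 E$
$U{\left(c \right)} = \frac{1}{2 c}$
$U{\left(4 \left(-4\right) + 1 \right)} t{\left(-4,-5 \right)} = \frac{1}{2 \left(4 \left(-4\right) + 1\right)} \left(-4 + 2 \left(-5\right)\right) = \frac{1}{2 \left(-16 + 1\right)} \left(-4 - 10\right) = \frac{1}{2 \left(-15\right)} \left(-14\right) = \frac{1}{2} \left(- \frac{1}{15}\right) \left(-14\right) = \left(- \frac{1}{30}\right) \left(-14\right) = \frac{7}{15}$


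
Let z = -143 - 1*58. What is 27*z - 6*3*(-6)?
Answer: -5319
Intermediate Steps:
z = -201 (z = -143 - 58 = -201)
27*z - 6*3*(-6) = 27*(-201) - 6*3*(-6) = -5427 - 18*(-6) = -5427 + 108 = -5319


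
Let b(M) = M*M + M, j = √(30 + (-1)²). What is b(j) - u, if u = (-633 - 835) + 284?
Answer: 1215 + √31 ≈ 1220.6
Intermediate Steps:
j = √31 (j = √(30 + 1) = √31 ≈ 5.5678)
b(M) = M + M² (b(M) = M² + M = M + M²)
u = -1184 (u = -1468 + 284 = -1184)
b(j) - u = √31*(1 + √31) - 1*(-1184) = √31*(1 + √31) + 1184 = 1184 + √31*(1 + √31)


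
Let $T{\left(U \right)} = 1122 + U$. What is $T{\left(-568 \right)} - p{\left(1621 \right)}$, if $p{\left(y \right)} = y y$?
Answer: $-2627087$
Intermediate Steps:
$p{\left(y \right)} = y^{2}$
$T{\left(-568 \right)} - p{\left(1621 \right)} = \left(1122 - 568\right) - 1621^{2} = 554 - 2627641 = -2627087$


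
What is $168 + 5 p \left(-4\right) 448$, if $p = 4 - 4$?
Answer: $168$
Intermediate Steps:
$p = 0$ ($p = 4 - 4 = 0$)
$168 + 5 p \left(-4\right) 448 = 168 + 5 \cdot 0 \left(-4\right) 448 = 168 + 0 \left(-4\right) 448 = 168 + 0 \cdot 448 = 168 + 0 = 168$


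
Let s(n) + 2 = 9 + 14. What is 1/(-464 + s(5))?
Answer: -1/443 ≈ -0.0022573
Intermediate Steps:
s(n) = 21 (s(n) = -2 + (9 + 14) = -2 + 23 = 21)
1/(-464 + s(5)) = 1/(-464 + 21) = 1/(-443) = -1/443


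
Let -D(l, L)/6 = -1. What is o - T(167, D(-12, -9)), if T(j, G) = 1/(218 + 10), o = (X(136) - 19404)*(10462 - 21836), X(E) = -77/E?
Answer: 427731204161/1938 ≈ 2.2071e+8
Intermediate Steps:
D(l, L) = 6 (D(l, L) = -6*(-1) = 6)
o = 15008112427/68 (o = (-77/136 - 19404)*(10462 - 21836) = (-77*1/136 - 19404)*(-11374) = (-77/136 - 19404)*(-11374) = -2639021/136*(-11374) = 15008112427/68 ≈ 2.2071e+8)
T(j, G) = 1/228
o - T(167, D(-12, -9)) = 15008112427/68 - 1*1/228 = 15008112427/68 - 1/228 = 427731204161/1938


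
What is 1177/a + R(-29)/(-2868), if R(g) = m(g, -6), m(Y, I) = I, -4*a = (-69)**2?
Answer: -2245663/2275758 ≈ -0.98678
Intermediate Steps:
a = -4761/4 (a = -1/4*(-69)**2 = -1/4*4761 = -4761/4 ≈ -1190.3)
R(g) = -6
1177/a + R(-29)/(-2868) = 1177/(-4761/4) - 6/(-2868) = 1177*(-4/4761) - 6*(-1/2868) = -4708/4761 + 1/478 = -2245663/2275758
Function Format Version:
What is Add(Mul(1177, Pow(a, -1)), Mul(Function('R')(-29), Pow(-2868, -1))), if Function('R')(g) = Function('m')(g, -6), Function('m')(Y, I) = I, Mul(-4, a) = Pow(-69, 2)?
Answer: Rational(-2245663, 2275758) ≈ -0.98678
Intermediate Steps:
a = Rational(-4761, 4) (a = Mul(Rational(-1, 4), Pow(-69, 2)) = Mul(Rational(-1, 4), 4761) = Rational(-4761, 4) ≈ -1190.3)
Function('R')(g) = -6
Add(Mul(1177, Pow(a, -1)), Mul(Function('R')(-29), Pow(-2868, -1))) = Add(Mul(1177, Pow(Rational(-4761, 4), -1)), Mul(-6, Pow(-2868, -1))) = Add(Mul(1177, Rational(-4, 4761)), Mul(-6, Rational(-1, 2868))) = Add(Rational(-4708, 4761), Rational(1, 478)) = Rational(-2245663, 2275758)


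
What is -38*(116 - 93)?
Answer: -874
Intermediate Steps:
-38*(116 - 93) = -38*23 = -874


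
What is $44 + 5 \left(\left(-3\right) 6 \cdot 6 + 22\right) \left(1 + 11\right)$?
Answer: $-5116$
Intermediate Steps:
$44 + 5 \left(\left(-3\right) 6 \cdot 6 + 22\right) \left(1 + 11\right) = 44 + 5 \left(\left(-18\right) 6 + 22\right) 12 = 44 + 5 \left(-108 + 22\right) 12 = 44 + 5 \left(\left(-86\right) 12\right) = 44 + 5 \left(-1032\right) = 44 - 5160 = -5116$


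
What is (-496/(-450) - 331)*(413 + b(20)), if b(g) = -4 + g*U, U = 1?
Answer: -10614461/75 ≈ -1.4153e+5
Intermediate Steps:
b(g) = -4 + g (b(g) = -4 + g*1 = -4 + g)
(-496/(-450) - 331)*(413 + b(20)) = (-496/(-450) - 331)*(413 + (-4 + 20)) = (-496*(-1/450) - 331)*(413 + 16) = (248/225 - 331)*429 = -74227/225*429 = -10614461/75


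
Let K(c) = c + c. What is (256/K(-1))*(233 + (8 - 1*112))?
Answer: -16512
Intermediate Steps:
K(c) = 2*c
(256/K(-1))*(233 + (8 - 1*112)) = (256/((2*(-1))))*(233 + (8 - 1*112)) = (256/(-2))*(233 + (8 - 112)) = (256*(-½))*(233 - 104) = -128*129 = -16512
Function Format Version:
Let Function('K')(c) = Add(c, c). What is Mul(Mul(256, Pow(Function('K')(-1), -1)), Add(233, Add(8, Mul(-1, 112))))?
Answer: -16512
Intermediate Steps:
Function('K')(c) = Mul(2, c)
Mul(Mul(256, Pow(Function('K')(-1), -1)), Add(233, Add(8, Mul(-1, 112)))) = Mul(Mul(256, Pow(Mul(2, -1), -1)), Add(233, Add(8, Mul(-1, 112)))) = Mul(Mul(256, Pow(-2, -1)), Add(233, Add(8, -112))) = Mul(Mul(256, Rational(-1, 2)), Add(233, -104)) = Mul(-128, 129) = -16512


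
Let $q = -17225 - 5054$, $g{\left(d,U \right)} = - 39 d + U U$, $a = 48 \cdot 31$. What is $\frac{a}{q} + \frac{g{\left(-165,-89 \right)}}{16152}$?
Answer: $\frac{73950787}{89962602} \approx 0.82202$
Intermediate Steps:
$a = 1488$
$g{\left(d,U \right)} = U^{2} - 39 d$ ($g{\left(d,U \right)} = - 39 d + U^{2} = U^{2} - 39 d$)
$q = -22279$
$\frac{a}{q} + \frac{g{\left(-165,-89 \right)}}{16152} = \frac{1488}{-22279} + \frac{\left(-89\right)^{2} - -6435}{16152} = 1488 \left(- \frac{1}{22279}\right) + \left(7921 + 6435\right) \frac{1}{16152} = - \frac{1488}{22279} + 14356 \cdot \frac{1}{16152} = - \frac{1488}{22279} + \frac{3589}{4038} = \frac{73950787}{89962602}$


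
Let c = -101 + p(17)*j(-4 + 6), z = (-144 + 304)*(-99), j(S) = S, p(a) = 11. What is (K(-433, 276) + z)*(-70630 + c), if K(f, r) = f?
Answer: 1150647557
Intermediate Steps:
z = -15840 (z = 160*(-99) = -15840)
c = -79 (c = -101 + 11*(-4 + 6) = -101 + 11*2 = -101 + 22 = -79)
(K(-433, 276) + z)*(-70630 + c) = (-433 - 15840)*(-70630 - 79) = -16273*(-70709) = 1150647557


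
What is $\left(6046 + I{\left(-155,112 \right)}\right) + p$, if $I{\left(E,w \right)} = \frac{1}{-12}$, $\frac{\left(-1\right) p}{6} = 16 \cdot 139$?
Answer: $- \frac{87577}{12} \approx -7298.1$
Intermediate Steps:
$p = -13344$ ($p = - 6 \cdot 16 \cdot 139 = \left(-6\right) 2224 = -13344$)
$I{\left(E,w \right)} = - \frac{1}{12}$
$\left(6046 + I{\left(-155,112 \right)}\right) + p = \left(6046 - \frac{1}{12}\right) - 13344 = \frac{72551}{12} - 13344 = - \frac{87577}{12}$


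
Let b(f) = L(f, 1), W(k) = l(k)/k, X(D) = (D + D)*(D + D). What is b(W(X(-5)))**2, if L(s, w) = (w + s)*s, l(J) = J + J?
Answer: 36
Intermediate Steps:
l(J) = 2*J
X(D) = 4*D**2 (X(D) = (2*D)*(2*D) = 4*D**2)
W(k) = 2 (W(k) = (2*k)/k = 2)
L(s, w) = s*(s + w) (L(s, w) = (s + w)*s = s*(s + w))
b(f) = f*(1 + f) (b(f) = f*(f + 1) = f*(1 + f))
b(W(X(-5)))**2 = (2*(1 + 2))**2 = (2*3)**2 = 6**2 = 36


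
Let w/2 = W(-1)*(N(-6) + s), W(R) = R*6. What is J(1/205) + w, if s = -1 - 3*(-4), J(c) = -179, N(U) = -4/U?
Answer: -319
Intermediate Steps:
s = 11 (s = -1 + 12 = 11)
W(R) = 6*R
w = -140 (w = 2*((6*(-1))*(-4/(-6) + 11)) = 2*(-6*(-4*(-1/6) + 11)) = 2*(-6*(2/3 + 11)) = 2*(-6*35/3) = 2*(-70) = -140)
J(1/205) + w = -179 - 140 = -319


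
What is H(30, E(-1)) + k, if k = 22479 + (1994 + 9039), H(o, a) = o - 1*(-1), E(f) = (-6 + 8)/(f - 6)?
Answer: 33543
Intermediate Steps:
E(f) = 2/(-6 + f)
H(o, a) = 1 + o (H(o, a) = o + 1 = 1 + o)
k = 33512 (k = 22479 + 11033 = 33512)
H(30, E(-1)) + k = (1 + 30) + 33512 = 31 + 33512 = 33543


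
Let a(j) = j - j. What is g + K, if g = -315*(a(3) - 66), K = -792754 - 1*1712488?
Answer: -2484452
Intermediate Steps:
a(j) = 0
K = -2505242 (K = -792754 - 1712488 = -2505242)
g = 20790 (g = -315*(0 - 66) = -315*(-66) = 20790)
g + K = 20790 - 2505242 = -2484452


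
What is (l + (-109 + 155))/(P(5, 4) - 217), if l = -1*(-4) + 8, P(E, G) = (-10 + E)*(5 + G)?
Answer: -29/131 ≈ -0.22137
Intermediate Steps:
l = 12 (l = 4 + 8 = 12)
(l + (-109 + 155))/(P(5, 4) - 217) = (12 + (-109 + 155))/((-50 - 10*4 + 5*5 + 5*4) - 217) = (12 + 46)/((-50 - 40 + 25 + 20) - 217) = 58/(-45 - 217) = 58/(-262) = 58*(-1/262) = -29/131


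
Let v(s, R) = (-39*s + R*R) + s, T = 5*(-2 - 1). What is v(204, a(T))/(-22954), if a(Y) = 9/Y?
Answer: 193791/573850 ≈ 0.33770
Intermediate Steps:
T = -15 (T = 5*(-3) = -15)
v(s, R) = R² - 38*s (v(s, R) = (-39*s + R²) + s = (R² - 39*s) + s = R² - 38*s)
v(204, a(T))/(-22954) = ((9/(-15))² - 38*204)/(-22954) = ((9*(-1/15))² - 7752)*(-1/22954) = ((-⅗)² - 7752)*(-1/22954) = (9/25 - 7752)*(-1/22954) = -193791/25*(-1/22954) = 193791/573850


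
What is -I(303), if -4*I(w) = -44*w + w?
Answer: -13029/4 ≈ -3257.3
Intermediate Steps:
I(w) = 43*w/4 (I(w) = -(-44*w + w)/4 = -(-43)*w/4 = 43*w/4)
-I(303) = -43*303/4 = -1*13029/4 = -13029/4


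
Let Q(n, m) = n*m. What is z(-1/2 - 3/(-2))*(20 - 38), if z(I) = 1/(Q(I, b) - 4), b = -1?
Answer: 18/5 ≈ 3.6000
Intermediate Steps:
Q(n, m) = m*n
z(I) = 1/(-4 - I) (z(I) = 1/(-I - 4) = 1/(-4 - I))
z(-1/2 - 3/(-2))*(20 - 38) = (-1/(4 + (-1/2 - 3/(-2))))*(20 - 38) = -1/(4 + (-1*½ - 3*(-½)))*(-18) = -1/(4 + (-½ + 3/2))*(-18) = -1/(4 + 1)*(-18) = -1/5*(-18) = -1*⅕*(-18) = -⅕*(-18) = 18/5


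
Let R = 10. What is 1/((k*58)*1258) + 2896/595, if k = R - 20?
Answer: 24859257/5107480 ≈ 4.8672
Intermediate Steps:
k = -10 (k = 10 - 20 = -10)
1/((k*58)*1258) + 2896/595 = 1/(-10*58*1258) + 2896/595 = (1/1258)/(-580) + 2896*(1/595) = -1/580*1/1258 + 2896/595 = -1/729640 + 2896/595 = 24859257/5107480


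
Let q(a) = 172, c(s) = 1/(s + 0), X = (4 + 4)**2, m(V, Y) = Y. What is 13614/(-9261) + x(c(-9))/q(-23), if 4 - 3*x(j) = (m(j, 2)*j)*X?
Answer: -571339/398223 ≈ -1.4347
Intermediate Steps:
X = 64 (X = 8**2 = 64)
c(s) = 1/s
x(j) = 4/3 - 128*j/3 (x(j) = 4/3 - 2*j*64/3 = 4/3 - 128*j/3)
13614/(-9261) + x(c(-9))/q(-23) = 13614/(-9261) + (4/3 - 128/3/(-9))/172 = 13614*(-1/9261) + (4/3 - 128/3*(-1/9))*(1/172) = -4538/3087 + (4/3 + 128/27)*(1/172) = -4538/3087 + (164/27)*(1/172) = -4538/3087 + 41/1161 = -571339/398223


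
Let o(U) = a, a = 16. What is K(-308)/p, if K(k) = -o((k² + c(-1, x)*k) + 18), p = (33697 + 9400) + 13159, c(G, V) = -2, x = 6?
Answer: -1/3516 ≈ -0.00028441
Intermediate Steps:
o(U) = 16
p = 56256 (p = 43097 + 13159 = 56256)
K(k) = -16 (K(k) = -1*16 = -16)
K(-308)/p = -16/56256 = -16*1/56256 = -1/3516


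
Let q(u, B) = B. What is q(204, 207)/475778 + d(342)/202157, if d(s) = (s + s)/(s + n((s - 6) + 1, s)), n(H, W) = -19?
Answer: 31674717/71090934934 ≈ 0.00044555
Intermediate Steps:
d(s) = 2*s/(-19 + s) (d(s) = (s + s)/(s - 19) = (2*s)/(-19 + s) = 2*s/(-19 + s))
q(204, 207)/475778 + d(342)/202157 = 207/475778 + (2*342/(-19 + 342))/202157 = 207*(1/475778) + (2*342/323)*(1/202157) = 9/20686 + (2*342*(1/323))*(1/202157) = 9/20686 + (36/17)*(1/202157) = 9/20686 + 36/3436669 = 31674717/71090934934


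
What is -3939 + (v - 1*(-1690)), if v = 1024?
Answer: -1225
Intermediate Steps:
-3939 + (v - 1*(-1690)) = -3939 + (1024 - 1*(-1690)) = -3939 + (1024 + 1690) = -3939 + 2714 = -1225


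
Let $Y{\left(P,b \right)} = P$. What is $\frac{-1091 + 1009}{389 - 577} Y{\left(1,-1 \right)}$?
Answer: $\frac{41}{94} \approx 0.43617$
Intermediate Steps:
$\frac{-1091 + 1009}{389 - 577} Y{\left(1,-1 \right)} = \frac{-1091 + 1009}{389 - 577} \cdot 1 = - \frac{82}{-188} \cdot 1 = \left(-82\right) \left(- \frac{1}{188}\right) 1 = \frac{41}{94} \cdot 1 = \frac{41}{94}$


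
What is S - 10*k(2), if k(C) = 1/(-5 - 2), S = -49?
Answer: -333/7 ≈ -47.571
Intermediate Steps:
k(C) = -1/7 (k(C) = 1/(-7) = -1/7)
S - 10*k(2) = -49 - 10*(-1/7) = -49 + 10/7 = -333/7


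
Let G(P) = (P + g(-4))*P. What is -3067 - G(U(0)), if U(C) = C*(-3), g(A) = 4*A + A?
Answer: -3067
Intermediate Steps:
g(A) = 5*A
U(C) = -3*C
G(P) = P*(-20 + P) (G(P) = (P + 5*(-4))*P = (P - 20)*P = (-20 + P)*P = P*(-20 + P))
-3067 - G(U(0)) = -3067 - (-3*0)*(-20 - 3*0) = -3067 - 0*(-20 + 0) = -3067 - 0*(-20) = -3067 - 1*0 = -3067 + 0 = -3067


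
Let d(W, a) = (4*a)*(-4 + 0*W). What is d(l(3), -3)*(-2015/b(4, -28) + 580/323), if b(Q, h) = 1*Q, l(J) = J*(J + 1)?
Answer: -7782300/323 ≈ -24094.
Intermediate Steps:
l(J) = J*(1 + J)
b(Q, h) = Q
d(W, a) = -16*a (d(W, a) = (4*a)*(-4 + 0) = (4*a)*(-4) = -16*a)
d(l(3), -3)*(-2015/b(4, -28) + 580/323) = (-16*(-3))*(-2015/4 + 580/323) = 48*(-2015*1/4 + 580*(1/323)) = 48*(-2015/4 + 580/323) = 48*(-648525/1292) = -7782300/323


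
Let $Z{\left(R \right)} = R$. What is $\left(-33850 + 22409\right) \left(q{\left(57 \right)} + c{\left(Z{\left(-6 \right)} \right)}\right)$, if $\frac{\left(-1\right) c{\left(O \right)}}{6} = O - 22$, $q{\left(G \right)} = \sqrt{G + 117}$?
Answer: $-1922088 - 11441 \sqrt{174} \approx -2.073 \cdot 10^{6}$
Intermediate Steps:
$q{\left(G \right)} = \sqrt{117 + G}$
$c{\left(O \right)} = 132 - 6 O$ ($c{\left(O \right)} = - 6 \left(O - 22\right) = - 6 \left(-22 + O\right) = 132 - 6 O$)
$\left(-33850 + 22409\right) \left(q{\left(57 \right)} + c{\left(Z{\left(-6 \right)} \right)}\right) = \left(-33850 + 22409\right) \left(\sqrt{117 + 57} + \left(132 - -36\right)\right) = - 11441 \left(\sqrt{174} + \left(132 + 36\right)\right) = - 11441 \left(\sqrt{174} + 168\right) = - 11441 \left(168 + \sqrt{174}\right) = -1922088 - 11441 \sqrt{174}$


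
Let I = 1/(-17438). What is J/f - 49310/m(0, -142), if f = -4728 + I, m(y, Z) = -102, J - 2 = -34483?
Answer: 2063392720153/4204790115 ≈ 490.72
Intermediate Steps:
I = -1/17438 ≈ -5.7346e-5
J = -34481 (J = 2 - 34483 = -34481)
f = -82446865/17438 (f = -4728 - 1/17438 = -82446865/17438 ≈ -4728.0)
J/f - 49310/m(0, -142) = -34481/(-82446865/17438) - 49310/(-102) = -34481*(-17438/82446865) - 49310*(-1/102) = 601279678/82446865 + 24655/51 = 2063392720153/4204790115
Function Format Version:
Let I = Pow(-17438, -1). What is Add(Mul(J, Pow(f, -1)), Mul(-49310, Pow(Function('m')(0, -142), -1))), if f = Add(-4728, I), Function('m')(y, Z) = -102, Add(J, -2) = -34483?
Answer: Rational(2063392720153, 4204790115) ≈ 490.72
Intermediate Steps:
I = Rational(-1, 17438) ≈ -5.7346e-5
J = -34481 (J = Add(2, -34483) = -34481)
f = Rational(-82446865, 17438) (f = Add(-4728, Rational(-1, 17438)) = Rational(-82446865, 17438) ≈ -4728.0)
Add(Mul(J, Pow(f, -1)), Mul(-49310, Pow(Function('m')(0, -142), -1))) = Add(Mul(-34481, Pow(Rational(-82446865, 17438), -1)), Mul(-49310, Pow(-102, -1))) = Add(Mul(-34481, Rational(-17438, 82446865)), Mul(-49310, Rational(-1, 102))) = Add(Rational(601279678, 82446865), Rational(24655, 51)) = Rational(2063392720153, 4204790115)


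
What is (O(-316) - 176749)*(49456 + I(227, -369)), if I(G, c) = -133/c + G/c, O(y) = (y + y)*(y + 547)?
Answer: -5889755374970/369 ≈ -1.5961e+10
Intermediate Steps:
O(y) = 2*y*(547 + y) (O(y) = (2*y)*(547 + y) = 2*y*(547 + y))
(O(-316) - 176749)*(49456 + I(227, -369)) = (2*(-316)*(547 - 316) - 176749)*(49456 + (-133 + 227)/(-369)) = (2*(-316)*231 - 176749)*(49456 - 1/369*94) = (-145992 - 176749)*(49456 - 94/369) = -322741*18249170/369 = -5889755374970/369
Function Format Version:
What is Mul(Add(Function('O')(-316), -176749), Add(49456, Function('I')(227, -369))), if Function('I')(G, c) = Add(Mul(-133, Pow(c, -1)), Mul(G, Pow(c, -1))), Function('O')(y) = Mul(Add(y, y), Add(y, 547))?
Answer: Rational(-5889755374970, 369) ≈ -1.5961e+10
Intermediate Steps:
Function('O')(y) = Mul(2, y, Add(547, y)) (Function('O')(y) = Mul(Mul(2, y), Add(547, y)) = Mul(2, y, Add(547, y)))
Mul(Add(Function('O')(-316), -176749), Add(49456, Function('I')(227, -369))) = Mul(Add(Mul(2, -316, Add(547, -316)), -176749), Add(49456, Mul(Pow(-369, -1), Add(-133, 227)))) = Mul(Add(Mul(2, -316, 231), -176749), Add(49456, Mul(Rational(-1, 369), 94))) = Mul(Add(-145992, -176749), Add(49456, Rational(-94, 369))) = Mul(-322741, Rational(18249170, 369)) = Rational(-5889755374970, 369)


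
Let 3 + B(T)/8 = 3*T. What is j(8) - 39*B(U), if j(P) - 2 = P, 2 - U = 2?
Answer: 946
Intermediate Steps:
U = 0 (U = 2 - 1*2 = 2 - 2 = 0)
B(T) = -24 + 24*T (B(T) = -24 + 8*(3*T) = -24 + 24*T)
j(P) = 2 + P
j(8) - 39*B(U) = (2 + 8) - 39*(-24 + 24*0) = 10 - 39*(-24 + 0) = 10 - 39*(-24) = 10 + 936 = 946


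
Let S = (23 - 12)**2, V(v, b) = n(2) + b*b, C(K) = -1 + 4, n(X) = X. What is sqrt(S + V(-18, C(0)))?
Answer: 2*sqrt(33) ≈ 11.489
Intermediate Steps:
C(K) = 3
V(v, b) = 2 + b**2 (V(v, b) = 2 + b*b = 2 + b**2)
S = 121 (S = 11**2 = 121)
sqrt(S + V(-18, C(0))) = sqrt(121 + (2 + 3**2)) = sqrt(121 + (2 + 9)) = sqrt(121 + 11) = sqrt(132) = 2*sqrt(33)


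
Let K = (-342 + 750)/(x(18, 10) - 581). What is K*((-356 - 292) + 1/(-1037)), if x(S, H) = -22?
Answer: 5375816/12261 ≈ 438.45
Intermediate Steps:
K = -136/201 (K = (-342 + 750)/(-22 - 581) = 408/(-603) = 408*(-1/603) = -136/201 ≈ -0.67662)
K*((-356 - 292) + 1/(-1037)) = -136*((-356 - 292) + 1/(-1037))/201 = -136*(-648 - 1/1037)/201 = -136/201*(-671977/1037) = 5375816/12261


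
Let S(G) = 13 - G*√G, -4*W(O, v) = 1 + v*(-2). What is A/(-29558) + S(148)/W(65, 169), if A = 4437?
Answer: 41747/9961046 - 1184*√37/337 ≈ -21.367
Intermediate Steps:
W(O, v) = -¼ + v/2 (W(O, v) = -(1 + v*(-2))/4 = -(1 - 2*v)/4 = -¼ + v/2)
S(G) = 13 - G^(3/2)
A/(-29558) + S(148)/W(65, 169) = 4437/(-29558) + (13 - 148^(3/2))/(-¼ + (½)*169) = 4437*(-1/29558) + (13 - 296*√37)/(-¼ + 169/2) = -4437/29558 + (13 - 296*√37)/(337/4) = -4437/29558 + (13 - 296*√37)*(4/337) = -4437/29558 + (52/337 - 1184*√37/337) = 41747/9961046 - 1184*√37/337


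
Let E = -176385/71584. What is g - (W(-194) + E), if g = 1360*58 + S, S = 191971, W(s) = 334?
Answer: 19364865313/71584 ≈ 2.7052e+5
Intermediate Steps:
E = -176385/71584 (E = -176385*1/71584 = -176385/71584 ≈ -2.4640)
g = 270851 (g = 1360*58 + 191971 = 78880 + 191971 = 270851)
g - (W(-194) + E) = 270851 - (334 - 176385/71584) = 270851 - 1*23732671/71584 = 270851 - 23732671/71584 = 19364865313/71584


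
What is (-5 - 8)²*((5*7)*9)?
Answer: 53235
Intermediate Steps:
(-5 - 8)²*((5*7)*9) = (-13)²*(35*9) = 169*315 = 53235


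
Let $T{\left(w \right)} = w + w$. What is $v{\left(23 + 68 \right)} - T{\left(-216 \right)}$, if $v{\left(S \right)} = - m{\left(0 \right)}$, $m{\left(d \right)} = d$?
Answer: $432$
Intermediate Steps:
$v{\left(S \right)} = 0$ ($v{\left(S \right)} = \left(-1\right) 0 = 0$)
$T{\left(w \right)} = 2 w$
$v{\left(23 + 68 \right)} - T{\left(-216 \right)} = 0 - 2 \left(-216\right) = 0 - -432 = 0 + 432 = 432$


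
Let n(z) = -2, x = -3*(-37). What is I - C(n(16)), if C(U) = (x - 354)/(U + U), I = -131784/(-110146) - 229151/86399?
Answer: -1183963387321/19033008508 ≈ -62.206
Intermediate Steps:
x = 111
I = -6927030115/4758252127 (I = -131784*(-1/110146) - 229151*1/86399 = 65892/55073 - 229151/86399 = -6927030115/4758252127 ≈ -1.4558)
C(U) = -243/(2*U) (C(U) = (111 - 354)/(U + U) = -243*1/(2*U) = -243/(2*U))
I - C(n(16)) = -6927030115/4758252127 - (-243)/(2*(-2)) = -6927030115/4758252127 - (-243)*(-1)/(2*2) = -6927030115/4758252127 - 1*243/4 = -6927030115/4758252127 - 243/4 = -1183963387321/19033008508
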